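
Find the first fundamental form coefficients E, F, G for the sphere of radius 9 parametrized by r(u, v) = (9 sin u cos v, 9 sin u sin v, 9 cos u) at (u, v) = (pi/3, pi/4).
E = 81;  F = 0;  G = 243/4

Partials: r_u = (9*cos(u)*cos(v), 9*sin(v)*cos(u), -9*sin(u)), r_v = (-9*sin(u)*sin(v), 9*sin(u)*cos(v), 0). As functions of (u, v):
  E = r_u · r_u = 81,
  F = r_u · r_v = 0,
  G = r_v · r_v = 81*sin(u)^2.
Evaluating at (u, v) = (pi/3, pi/4): E = 81, F = 0, G = 243/4.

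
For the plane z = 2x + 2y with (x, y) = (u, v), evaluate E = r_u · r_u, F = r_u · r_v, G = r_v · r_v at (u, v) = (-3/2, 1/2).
E = 5;  F = 4;  G = 5

Partials: r_u = (1, 0, 2), r_v = (0, 1, 2). As functions of (u, v):
  E = r_u · r_u = 5,
  F = r_u · r_v = 4,
  G = r_v · r_v = 5.
Evaluating at (u, v) = (-3/2, 1/2): E = 5, F = 4, G = 5.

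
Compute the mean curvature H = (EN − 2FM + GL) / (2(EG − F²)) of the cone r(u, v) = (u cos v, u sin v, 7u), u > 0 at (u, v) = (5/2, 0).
H = 7*sqrt(2)/50

With E = 50, F = 0, G = u^2, L = 0, M = 0, N = 7*sqrt(2)*u^2/(10*Abs(u)), assemble
  H = (EN − 2FM + GL) / (2(EG − F²)) = 7*sqrt(2)/(20*Abs(u)).
At (u, v) = (5/2, 0): H = 7*sqrt(2)/50.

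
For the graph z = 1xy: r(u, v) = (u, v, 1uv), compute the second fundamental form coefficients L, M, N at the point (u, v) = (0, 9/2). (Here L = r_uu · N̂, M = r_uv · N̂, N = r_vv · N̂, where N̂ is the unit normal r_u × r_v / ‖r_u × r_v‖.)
L = 0;  M = 2*sqrt(85)/85;  N = 0

Compute the unit normal N̂(u, v) = (-v/sqrt(u^2 + v^2 + 1), -u/sqrt(u^2 + v^2 + 1), 1/sqrt(u^2 + v^2 + 1)), and the second partials r_uu, r_uv, r_vv. Take dot products:
  L(u, v) = r_uu · N̂ = 0,
  M(u, v) = r_uv · N̂ = 1/sqrt(u^2 + v^2 + 1),
  N(u, v) = r_vv · N̂ = 0.
Evaluating at (u, v) = (0, 9/2):
  L = 0, M = 2*sqrt(85)/85, N = 0.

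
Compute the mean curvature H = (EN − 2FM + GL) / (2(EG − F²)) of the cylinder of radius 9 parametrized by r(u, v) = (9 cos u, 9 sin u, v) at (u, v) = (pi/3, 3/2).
H = -1/18

With E = 81, F = 0, G = 1, L = -9, M = 0, N = 0, assemble
  H = (EN − 2FM + GL) / (2(EG − F²)) = -1/18.
At (u, v) = (pi/3, 3/2): H = -1/18.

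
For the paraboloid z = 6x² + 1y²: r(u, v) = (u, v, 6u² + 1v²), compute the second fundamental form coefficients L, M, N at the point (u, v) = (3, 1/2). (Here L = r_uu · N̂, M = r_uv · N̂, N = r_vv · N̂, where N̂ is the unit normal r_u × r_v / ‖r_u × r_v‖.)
L = 6*sqrt(1298)/649;  M = 0;  N = sqrt(1298)/649

Compute the unit normal N̂(u, v) = (-12*u/sqrt(144*u^2 + 4*v^2 + 1), -2*v/sqrt(144*u^2 + 4*v^2 + 1), 1/sqrt(144*u^2 + 4*v^2 + 1)), and the second partials r_uu, r_uv, r_vv. Take dot products:
  L(u, v) = r_uu · N̂ = 12/sqrt(144*u^2 + 4*v^2 + 1),
  M(u, v) = r_uv · N̂ = 0,
  N(u, v) = r_vv · N̂ = 2/sqrt(144*u^2 + 4*v^2 + 1).
Evaluating at (u, v) = (3, 1/2):
  L = 6*sqrt(1298)/649, M = 0, N = sqrt(1298)/649.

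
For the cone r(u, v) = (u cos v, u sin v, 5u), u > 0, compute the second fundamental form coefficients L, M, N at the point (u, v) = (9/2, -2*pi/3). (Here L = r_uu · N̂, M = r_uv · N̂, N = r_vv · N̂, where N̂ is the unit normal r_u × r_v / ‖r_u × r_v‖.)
L = 0;  M = 0;  N = 45*sqrt(26)/52

Compute the unit normal N̂(u, v) = (-5*sqrt(26)*u*cos(v)/(26*Abs(u)), -5*sqrt(26)*u*sin(v)/(26*Abs(u)), sqrt(26)*u/(26*Abs(u))), and the second partials r_uu, r_uv, r_vv. Take dot products:
  L(u, v) = r_uu · N̂ = 0,
  M(u, v) = r_uv · N̂ = 0,
  N(u, v) = r_vv · N̂ = 5*sqrt(26)*u^2/(26*Abs(u)).
Evaluating at (u, v) = (9/2, -2*pi/3):
  L = 0, M = 0, N = 45*sqrt(26)/52.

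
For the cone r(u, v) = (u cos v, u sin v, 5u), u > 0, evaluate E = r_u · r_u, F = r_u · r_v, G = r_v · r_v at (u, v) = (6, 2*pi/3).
E = 26;  F = 0;  G = 36

Partials: r_u = (cos(v), sin(v), 5), r_v = (-u*sin(v), u*cos(v), 0). As functions of (u, v):
  E = r_u · r_u = 26,
  F = r_u · r_v = 0,
  G = r_v · r_v = u^2.
Evaluating at (u, v) = (6, 2*pi/3): E = 26, F = 0, G = 36.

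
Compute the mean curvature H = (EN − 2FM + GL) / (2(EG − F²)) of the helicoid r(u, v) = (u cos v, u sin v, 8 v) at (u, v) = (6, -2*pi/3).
H = 0

With E = 1, F = 0, G = u^2 + 64, L = 0, M = -8/sqrt(u^2 + 64), N = 0, assemble
  H = (EN − 2FM + GL) / (2(EG − F²)) = 0.
At (u, v) = (6, -2*pi/3): H = 0.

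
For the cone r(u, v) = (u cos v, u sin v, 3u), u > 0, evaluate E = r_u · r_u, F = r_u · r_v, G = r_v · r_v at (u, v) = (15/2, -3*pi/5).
E = 10;  F = 0;  G = 225/4

Partials: r_u = (cos(v), sin(v), 3), r_v = (-u*sin(v), u*cos(v), 0). As functions of (u, v):
  E = r_u · r_u = 10,
  F = r_u · r_v = 0,
  G = r_v · r_v = u^2.
Evaluating at (u, v) = (15/2, -3*pi/5): E = 10, F = 0, G = 225/4.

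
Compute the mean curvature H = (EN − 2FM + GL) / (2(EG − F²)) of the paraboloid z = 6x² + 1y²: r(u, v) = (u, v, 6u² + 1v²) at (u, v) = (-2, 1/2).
H = 589*sqrt(2)/19652

With E = 144*u^2 + 1, F = 24*u*v, G = 4*v^2 + 1, L = 12/sqrt(144*u^2 + 4*v^2 + 1), M = 0, N = 2/sqrt(144*u^2 + 4*v^2 + 1), assemble
  H = (EN − 2FM + GL) / (2(EG − F²)) = (144*u^2 + 24*v^2 + 7)/(144*u^2 + 4*v^2 + 1)^(3/2).
At (u, v) = (-2, 1/2): H = 589*sqrt(2)/19652.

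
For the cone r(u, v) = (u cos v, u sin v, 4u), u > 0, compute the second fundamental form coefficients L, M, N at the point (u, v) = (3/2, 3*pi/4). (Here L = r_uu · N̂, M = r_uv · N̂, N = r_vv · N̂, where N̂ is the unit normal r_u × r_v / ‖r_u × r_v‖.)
L = 0;  M = 0;  N = 6*sqrt(17)/17

Compute the unit normal N̂(u, v) = (-4*sqrt(17)*u*cos(v)/(17*Abs(u)), -4*sqrt(17)*u*sin(v)/(17*Abs(u)), sqrt(17)*u/(17*Abs(u))), and the second partials r_uu, r_uv, r_vv. Take dot products:
  L(u, v) = r_uu · N̂ = 0,
  M(u, v) = r_uv · N̂ = 0,
  N(u, v) = r_vv · N̂ = 4*sqrt(17)*u^2/(17*Abs(u)).
Evaluating at (u, v) = (3/2, 3*pi/4):
  L = 0, M = 0, N = 6*sqrt(17)/17.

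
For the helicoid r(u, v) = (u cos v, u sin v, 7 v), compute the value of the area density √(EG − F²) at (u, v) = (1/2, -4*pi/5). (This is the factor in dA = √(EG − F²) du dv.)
√(EG − F²)|_{(1/2, -4*pi/5)} = sqrt(197)/2

E = 1, F = 0, G = u^2 + 49, so EG − F² = u^2 + 49. Taking the positive square root: √(EG − F²) = sqrt(u^2 + 49). At (u, v) = (1/2, -4*pi/5): sqrt(197)/2.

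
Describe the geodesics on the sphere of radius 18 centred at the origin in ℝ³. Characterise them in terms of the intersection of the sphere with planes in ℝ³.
Geodesics on the sphere of radius 18 are great circles — circles of radius 18 obtained as the intersection of the sphere with planes through the origin (the centre of the sphere).

A curve α(t) of nonzero constant speed on the sphere of radius 18 is a geodesic iff its acceleration α̈ is everywhere normal to the surface, i.e. parallel to the radial vector α(t). Then d/dt(α × α̇) = α̇ × α̇ + α × α̈ = 0, so α × α̇ is a constant vector n ≠ 0 and α(t) · n = 0 for all t: α lies in the plane through the origin with normal n. The intersection of that plane with the sphere is a circle of radius 18 (a great circle). Conversely, a great circle traversed at constant speed has centripetal acceleration pointing at the origin, hence normal to the sphere, so every great circle is a geodesic.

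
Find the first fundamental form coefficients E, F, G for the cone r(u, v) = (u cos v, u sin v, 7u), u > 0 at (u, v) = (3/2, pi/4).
E = 50;  F = 0;  G = 9/4

Partials: r_u = (cos(v), sin(v), 7), r_v = (-u*sin(v), u*cos(v), 0). As functions of (u, v):
  E = r_u · r_u = 50,
  F = r_u · r_v = 0,
  G = r_v · r_v = u^2.
Evaluating at (u, v) = (3/2, pi/4): E = 50, F = 0, G = 9/4.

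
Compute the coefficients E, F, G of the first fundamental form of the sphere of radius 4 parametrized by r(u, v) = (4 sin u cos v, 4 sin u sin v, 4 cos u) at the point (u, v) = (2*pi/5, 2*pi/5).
E = 16;  F = 0;  G = 2*sqrt(5) + 10

Partials: r_u = (4*cos(u)*cos(v), 4*sin(v)*cos(u), -4*sin(u)), r_v = (-4*sin(u)*sin(v), 4*sin(u)*cos(v), 0). As functions of (u, v):
  E = r_u · r_u = 16,
  F = r_u · r_v = 0,
  G = r_v · r_v = 16*sin(u)^2.
Evaluating at (u, v) = (2*pi/5, 2*pi/5): E = 16, F = 0, G = 2*sqrt(5) + 10.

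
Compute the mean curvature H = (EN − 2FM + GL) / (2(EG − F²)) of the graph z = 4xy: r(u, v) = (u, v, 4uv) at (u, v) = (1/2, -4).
H = 128*sqrt(29)/22707

With E = 16*v^2 + 1, F = 16*u*v, G = 16*u^2 + 1, L = 0, M = 4/sqrt(16*u^2 + 16*v^2 + 1), N = 0, assemble
  H = (EN − 2FM + GL) / (2(EG − F²)) = -64*u*v/(16*u^2 + 16*v^2 + 1)^(3/2).
At (u, v) = (1/2, -4): H = 128*sqrt(29)/22707.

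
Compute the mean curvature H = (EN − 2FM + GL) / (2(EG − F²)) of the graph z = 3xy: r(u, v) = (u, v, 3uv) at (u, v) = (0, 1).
H = 0

With E = 9*v^2 + 1, F = 9*u*v, G = 9*u^2 + 1, L = 0, M = 3/sqrt(9*u^2 + 9*v^2 + 1), N = 0, assemble
  H = (EN − 2FM + GL) / (2(EG − F²)) = -27*u*v/(9*u^2 + 9*v^2 + 1)^(3/2).
At (u, v) = (0, 1): H = 0.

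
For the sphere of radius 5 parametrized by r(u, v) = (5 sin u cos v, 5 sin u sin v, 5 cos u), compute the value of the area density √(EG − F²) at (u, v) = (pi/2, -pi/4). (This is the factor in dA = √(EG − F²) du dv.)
√(EG − F²)|_{(pi/2, -pi/4)} = 25

E = 25, F = 0, G = 25*sin(u)^2, so EG − F² = 625*sin(u)^2. Taking the positive square root: √(EG − F²) = 25*Abs(sin(u)). At (u, v) = (pi/2, -pi/4): 25.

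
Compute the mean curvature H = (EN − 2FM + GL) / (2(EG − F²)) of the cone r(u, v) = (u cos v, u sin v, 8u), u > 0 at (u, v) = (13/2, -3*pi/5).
H = 8*sqrt(65)/845

With E = 65, F = 0, G = u^2, L = 0, M = 0, N = 8*sqrt(65)*u^2/(65*Abs(u)), assemble
  H = (EN − 2FM + GL) / (2(EG − F²)) = 4*sqrt(65)/(65*Abs(u)).
At (u, v) = (13/2, -3*pi/5): H = 8*sqrt(65)/845.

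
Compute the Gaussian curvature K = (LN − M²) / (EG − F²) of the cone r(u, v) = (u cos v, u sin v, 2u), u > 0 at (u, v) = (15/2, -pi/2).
K = 0

Coefficients of the first fundamental form: E = 5, F = 0, G = u^2.
Coefficients of the second fundamental form: L = 0, M = 0, N = 2*sqrt(5)*u^2/(5*Abs(u)).
Assemble K = (LN − M²)/(EG − F²) = 0. At (u, v) = (15/2, -pi/2): K = 0.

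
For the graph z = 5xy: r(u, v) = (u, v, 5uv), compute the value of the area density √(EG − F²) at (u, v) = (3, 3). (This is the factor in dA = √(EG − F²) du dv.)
√(EG − F²)|_{(3, 3)} = sqrt(451)

E = 25*v^2 + 1, F = 25*u*v, G = 25*u^2 + 1, so EG − F² = 25*u^2 + 25*v^2 + 1. Taking the positive square root: √(EG − F²) = sqrt(25*u^2 + 25*v^2 + 1). At (u, v) = (3, 3): sqrt(451).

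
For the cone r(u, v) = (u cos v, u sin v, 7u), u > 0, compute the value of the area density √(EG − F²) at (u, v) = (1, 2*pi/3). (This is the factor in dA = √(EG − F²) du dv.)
√(EG − F²)|_{(1, 2*pi/3)} = 5*sqrt(2)

E = 50, F = 0, G = u^2, so EG − F² = 50*u^2. Taking the positive square root: √(EG − F²) = 5*sqrt(2)*Abs(u). At (u, v) = (1, 2*pi/3): 5*sqrt(2).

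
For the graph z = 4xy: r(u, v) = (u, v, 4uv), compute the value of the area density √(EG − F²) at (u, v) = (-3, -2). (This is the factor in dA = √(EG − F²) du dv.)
√(EG − F²)|_{(-3, -2)} = sqrt(209)

E = 16*v^2 + 1, F = 16*u*v, G = 16*u^2 + 1, so EG − F² = 16*u^2 + 16*v^2 + 1. Taking the positive square root: √(EG − F²) = sqrt(16*u^2 + 16*v^2 + 1). At (u, v) = (-3, -2): sqrt(209).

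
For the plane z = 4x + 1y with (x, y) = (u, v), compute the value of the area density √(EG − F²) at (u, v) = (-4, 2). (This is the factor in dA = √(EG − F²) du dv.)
√(EG − F²)|_{(-4, 2)} = 3*sqrt(2)

E = 17, F = 4, G = 2, so EG − F² = 18. Taking the positive square root: √(EG − F²) = 3*sqrt(2). At (u, v) = (-4, 2): 3*sqrt(2).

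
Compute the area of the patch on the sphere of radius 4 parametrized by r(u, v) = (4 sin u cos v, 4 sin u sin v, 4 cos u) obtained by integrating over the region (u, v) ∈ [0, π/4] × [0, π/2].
Area = 4*pi*(2 - sqrt(2))

Area = ∫∫ √(EG − F²) du dv with √(EG − F²) = 16*Abs(sin(u)). Integrating over [0, π/4] × [0, π/2] gives 4*pi*(2 - sqrt(2)).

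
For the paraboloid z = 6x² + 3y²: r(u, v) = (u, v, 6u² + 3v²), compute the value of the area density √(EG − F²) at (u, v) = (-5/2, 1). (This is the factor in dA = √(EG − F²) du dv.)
√(EG − F²)|_{(-5/2, 1)} = sqrt(937)

E = 144*u^2 + 1, F = 72*u*v, G = 36*v^2 + 1, so EG − F² = 144*u^2 + 36*v^2 + 1. Taking the positive square root: √(EG − F²) = sqrt(144*u^2 + 36*v^2 + 1). At (u, v) = (-5/2, 1): sqrt(937).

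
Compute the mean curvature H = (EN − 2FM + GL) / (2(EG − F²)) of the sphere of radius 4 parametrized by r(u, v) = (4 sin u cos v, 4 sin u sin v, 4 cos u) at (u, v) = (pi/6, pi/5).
H = -1/4

With E = 16, F = 0, G = 16*sin(u)^2, L = -4*sin(u)/Abs(sin(u)), M = 0, N = -4*sin(u)^3/Abs(sin(u)), assemble
  H = (EN − 2FM + GL) / (2(EG − F²)) = -sin(u)/(4*Abs(sin(u))).
At (u, v) = (pi/6, pi/5): H = -1/4.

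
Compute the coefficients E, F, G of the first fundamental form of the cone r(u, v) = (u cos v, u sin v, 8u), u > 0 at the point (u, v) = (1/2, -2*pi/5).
E = 65;  F = 0;  G = 1/4

Partials: r_u = (cos(v), sin(v), 8), r_v = (-u*sin(v), u*cos(v), 0). As functions of (u, v):
  E = r_u · r_u = 65,
  F = r_u · r_v = 0,
  G = r_v · r_v = u^2.
Evaluating at (u, v) = (1/2, -2*pi/5): E = 65, F = 0, G = 1/4.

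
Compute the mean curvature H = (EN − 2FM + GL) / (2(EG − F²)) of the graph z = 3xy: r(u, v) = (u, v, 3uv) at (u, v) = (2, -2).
H = 108*sqrt(73)/5329

With E = 9*v^2 + 1, F = 9*u*v, G = 9*u^2 + 1, L = 0, M = 3/sqrt(9*u^2 + 9*v^2 + 1), N = 0, assemble
  H = (EN − 2FM + GL) / (2(EG − F²)) = -27*u*v/(9*u^2 + 9*v^2 + 1)^(3/2).
At (u, v) = (2, -2): H = 108*sqrt(73)/5329.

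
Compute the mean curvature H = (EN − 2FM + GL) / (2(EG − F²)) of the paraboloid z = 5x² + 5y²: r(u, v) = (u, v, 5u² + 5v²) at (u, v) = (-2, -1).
H = 2510*sqrt(501)/251001

With E = 100*u^2 + 1, F = 100*u*v, G = 100*v^2 + 1, L = 10/sqrt(100*u^2 + 100*v^2 + 1), M = 0, N = 10/sqrt(100*u^2 + 100*v^2 + 1), assemble
  H = (EN − 2FM + GL) / (2(EG − F²)) = 10*(50*u^2 + 50*v^2 + 1)/(100*u^2 + 100*v^2 + 1)^(3/2).
At (u, v) = (-2, -1): H = 2510*sqrt(501)/251001.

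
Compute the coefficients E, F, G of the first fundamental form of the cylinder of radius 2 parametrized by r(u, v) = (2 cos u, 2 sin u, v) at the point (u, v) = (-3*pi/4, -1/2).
E = 4;  F = 0;  G = 1

Partials: r_u = (-2*sin(u), 2*cos(u), 0), r_v = (0, 0, 1). As functions of (u, v):
  E = r_u · r_u = 4,
  F = r_u · r_v = 0,
  G = r_v · r_v = 1.
Evaluating at (u, v) = (-3*pi/4, -1/2): E = 4, F = 0, G = 1.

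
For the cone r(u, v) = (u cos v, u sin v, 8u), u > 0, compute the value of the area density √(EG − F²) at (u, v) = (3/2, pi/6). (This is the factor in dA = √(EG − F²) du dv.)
√(EG − F²)|_{(3/2, pi/6)} = 3*sqrt(65)/2

E = 65, F = 0, G = u^2, so EG − F² = 65*u^2. Taking the positive square root: √(EG − F²) = sqrt(65)*Abs(u). At (u, v) = (3/2, pi/6): 3*sqrt(65)/2.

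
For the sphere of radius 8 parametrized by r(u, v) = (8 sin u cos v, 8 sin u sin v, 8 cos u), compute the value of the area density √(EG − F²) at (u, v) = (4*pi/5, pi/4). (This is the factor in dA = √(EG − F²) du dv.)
√(EG − F²)|_{(4*pi/5, pi/4)} = 16*sqrt(10 - 2*sqrt(5))

E = 64, F = 0, G = 64*sin(u)^2, so EG − F² = 4096*sin(u)^2. Taking the positive square root: √(EG − F²) = 64*Abs(sin(u)). At (u, v) = (4*pi/5, pi/4): 16*sqrt(10 - 2*sqrt(5)).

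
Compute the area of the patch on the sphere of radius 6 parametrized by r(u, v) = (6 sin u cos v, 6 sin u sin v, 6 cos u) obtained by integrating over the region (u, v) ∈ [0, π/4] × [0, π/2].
Area = 9*pi*(2 - sqrt(2))

Area = ∫∫ √(EG − F²) du dv with √(EG − F²) = 36*Abs(sin(u)). Integrating over [0, π/4] × [0, π/2] gives 9*pi*(2 - sqrt(2)).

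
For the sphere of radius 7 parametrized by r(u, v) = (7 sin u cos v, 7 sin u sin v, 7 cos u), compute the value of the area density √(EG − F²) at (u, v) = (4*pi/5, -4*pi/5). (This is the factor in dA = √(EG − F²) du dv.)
√(EG − F²)|_{(4*pi/5, -4*pi/5)} = 49*sqrt(10 - 2*sqrt(5))/4

E = 49, F = 0, G = 49*sin(u)^2, so EG − F² = 2401*sin(u)^2. Taking the positive square root: √(EG − F²) = 49*Abs(sin(u)). At (u, v) = (4*pi/5, -4*pi/5): 49*sqrt(10 - 2*sqrt(5))/4.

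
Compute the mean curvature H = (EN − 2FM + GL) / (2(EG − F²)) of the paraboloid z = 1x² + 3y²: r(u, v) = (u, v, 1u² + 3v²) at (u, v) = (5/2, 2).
H = 223*sqrt(170)/28900

With E = 4*u^2 + 1, F = 12*u*v, G = 36*v^2 + 1, L = 2/sqrt(4*u^2 + 36*v^2 + 1), M = 0, N = 6/sqrt(4*u^2 + 36*v^2 + 1), assemble
  H = (EN − 2FM + GL) / (2(EG − F²)) = 4*(3*u^2 + 9*v^2 + 1)/(4*u^2 + 36*v^2 + 1)^(3/2).
At (u, v) = (5/2, 2): H = 223*sqrt(170)/28900.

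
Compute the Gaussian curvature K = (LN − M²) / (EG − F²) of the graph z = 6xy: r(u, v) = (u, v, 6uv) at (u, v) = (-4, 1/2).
K = -9/85849

Coefficients of the first fundamental form: E = 36*v^2 + 1, F = 36*u*v, G = 36*u^2 + 1.
Coefficients of the second fundamental form: L = 0, M = 6/sqrt(36*u^2 + 36*v^2 + 1), N = 0.
Assemble K = (LN − M²)/(EG − F²) = -36/(1296*u^4 + 2592*u^2*v^2 + 72*u^2 + 1296*v^4 + 72*v^2 + 1). At (u, v) = (-4, 1/2): K = -9/85849.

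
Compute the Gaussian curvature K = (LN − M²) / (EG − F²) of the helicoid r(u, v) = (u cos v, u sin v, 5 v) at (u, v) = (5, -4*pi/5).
K = -1/100

Coefficients of the first fundamental form: E = 1, F = 0, G = u^2 + 25.
Coefficients of the second fundamental form: L = 0, M = -5/sqrt(u^2 + 25), N = 0.
Assemble K = (LN − M²)/(EG − F²) = -25/(u^2 + 25)^2. At (u, v) = (5, -4*pi/5): K = -1/100.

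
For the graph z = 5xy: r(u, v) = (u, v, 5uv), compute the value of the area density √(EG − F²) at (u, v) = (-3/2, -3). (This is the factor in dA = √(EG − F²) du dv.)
√(EG − F²)|_{(-3/2, -3)} = sqrt(1129)/2

E = 25*v^2 + 1, F = 25*u*v, G = 25*u^2 + 1, so EG − F² = 25*u^2 + 25*v^2 + 1. Taking the positive square root: √(EG − F²) = sqrt(25*u^2 + 25*v^2 + 1). At (u, v) = (-3/2, -3): sqrt(1129)/2.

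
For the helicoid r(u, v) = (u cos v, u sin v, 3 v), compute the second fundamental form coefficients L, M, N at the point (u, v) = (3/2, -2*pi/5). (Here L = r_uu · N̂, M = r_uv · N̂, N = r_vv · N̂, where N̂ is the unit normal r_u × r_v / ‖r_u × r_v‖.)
L = 0;  M = -2*sqrt(5)/5;  N = 0

Compute the unit normal N̂(u, v) = (3*sin(v)/sqrt(u^2 + 9), -3*cos(v)/sqrt(u^2 + 9), u/sqrt(u^2 + 9)), and the second partials r_uu, r_uv, r_vv. Take dot products:
  L(u, v) = r_uu · N̂ = 0,
  M(u, v) = r_uv · N̂ = -3/sqrt(u^2 + 9),
  N(u, v) = r_vv · N̂ = 0.
Evaluating at (u, v) = (3/2, -2*pi/5):
  L = 0, M = -2*sqrt(5)/5, N = 0.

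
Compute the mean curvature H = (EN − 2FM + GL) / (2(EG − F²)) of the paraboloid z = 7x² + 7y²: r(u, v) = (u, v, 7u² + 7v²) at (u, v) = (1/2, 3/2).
H = 3444*sqrt(491)/241081

With E = 196*u^2 + 1, F = 196*u*v, G = 196*v^2 + 1, L = 14/sqrt(196*u^2 + 196*v^2 + 1), M = 0, N = 14/sqrt(196*u^2 + 196*v^2 + 1), assemble
  H = (EN − 2FM + GL) / (2(EG − F²)) = 14*(98*u^2 + 98*v^2 + 1)/(196*u^2 + 196*v^2 + 1)^(3/2).
At (u, v) = (1/2, 3/2): H = 3444*sqrt(491)/241081.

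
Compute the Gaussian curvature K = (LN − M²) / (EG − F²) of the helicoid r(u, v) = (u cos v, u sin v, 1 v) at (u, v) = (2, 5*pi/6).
K = -1/25

Coefficients of the first fundamental form: E = 1, F = 0, G = u^2 + 1.
Coefficients of the second fundamental form: L = 0, M = -1/sqrt(u^2 + 1), N = 0.
Assemble K = (LN − M²)/(EG − F²) = -1/(u^2 + 1)^2. At (u, v) = (2, 5*pi/6): K = -1/25.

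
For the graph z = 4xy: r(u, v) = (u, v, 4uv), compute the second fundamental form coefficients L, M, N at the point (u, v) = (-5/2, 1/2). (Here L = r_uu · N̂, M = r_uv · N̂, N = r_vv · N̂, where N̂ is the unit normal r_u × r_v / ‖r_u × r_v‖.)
L = 0;  M = 4*sqrt(105)/105;  N = 0

Compute the unit normal N̂(u, v) = (-4*v/sqrt(16*u^2 + 16*v^2 + 1), -4*u/sqrt(16*u^2 + 16*v^2 + 1), 1/sqrt(16*u^2 + 16*v^2 + 1)), and the second partials r_uu, r_uv, r_vv. Take dot products:
  L(u, v) = r_uu · N̂ = 0,
  M(u, v) = r_uv · N̂ = 4/sqrt(16*u^2 + 16*v^2 + 1),
  N(u, v) = r_vv · N̂ = 0.
Evaluating at (u, v) = (-5/2, 1/2):
  L = 0, M = 4*sqrt(105)/105, N = 0.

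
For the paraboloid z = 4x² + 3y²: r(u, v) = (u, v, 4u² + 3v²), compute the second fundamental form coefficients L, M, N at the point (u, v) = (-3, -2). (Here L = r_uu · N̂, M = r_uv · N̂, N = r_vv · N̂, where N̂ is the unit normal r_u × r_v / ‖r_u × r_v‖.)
L = 8*sqrt(721)/721;  M = 0;  N = 6*sqrt(721)/721

Compute the unit normal N̂(u, v) = (-8*u/sqrt(64*u^2 + 36*v^2 + 1), -6*v/sqrt(64*u^2 + 36*v^2 + 1), 1/sqrt(64*u^2 + 36*v^2 + 1)), and the second partials r_uu, r_uv, r_vv. Take dot products:
  L(u, v) = r_uu · N̂ = 8/sqrt(64*u^2 + 36*v^2 + 1),
  M(u, v) = r_uv · N̂ = 0,
  N(u, v) = r_vv · N̂ = 6/sqrt(64*u^2 + 36*v^2 + 1).
Evaluating at (u, v) = (-3, -2):
  L = 8*sqrt(721)/721, M = 0, N = 6*sqrt(721)/721.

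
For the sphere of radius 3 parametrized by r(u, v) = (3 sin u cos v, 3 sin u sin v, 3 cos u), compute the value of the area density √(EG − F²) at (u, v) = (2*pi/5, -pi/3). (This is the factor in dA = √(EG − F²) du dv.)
√(EG − F²)|_{(2*pi/5, -pi/3)} = 9*sqrt(2*sqrt(5) + 10)/4

E = 9, F = 0, G = 9*sin(u)^2, so EG − F² = 81*sin(u)^2. Taking the positive square root: √(EG − F²) = 9*Abs(sin(u)). At (u, v) = (2*pi/5, -pi/3): 9*sqrt(2*sqrt(5) + 10)/4.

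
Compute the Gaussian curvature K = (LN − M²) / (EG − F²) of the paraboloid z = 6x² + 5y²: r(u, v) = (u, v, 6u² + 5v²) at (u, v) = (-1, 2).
K = 24/59405

Coefficients of the first fundamental form: E = 144*u^2 + 1, F = 120*u*v, G = 100*v^2 + 1.
Coefficients of the second fundamental form: L = 12/sqrt(144*u^2 + 100*v^2 + 1), M = 0, N = 10/sqrt(144*u^2 + 100*v^2 + 1).
Assemble K = (LN − M²)/(EG − F²) = 120/(20736*u^4 + 28800*u^2*v^2 + 288*u^2 + 10000*v^4 + 200*v^2 + 1). At (u, v) = (-1, 2): K = 24/59405.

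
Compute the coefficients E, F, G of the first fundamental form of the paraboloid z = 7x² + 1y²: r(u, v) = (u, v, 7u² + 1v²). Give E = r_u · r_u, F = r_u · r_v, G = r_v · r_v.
E = 196*u^2 + 1;  F = 28*u*v;  G = 4*v^2 + 1

Compute partials: r_u = (1, 0, 14*u), r_v = (0, 1, 2*v). Then
  E = r_u · r_u = 196*u^2 + 1,
  F = r_u · r_v = 28*u*v,
  G = r_v · r_v = 4*v^2 + 1.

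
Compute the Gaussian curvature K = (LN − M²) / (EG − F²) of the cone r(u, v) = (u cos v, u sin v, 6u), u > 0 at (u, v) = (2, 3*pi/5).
K = 0

Coefficients of the first fundamental form: E = 37, F = 0, G = u^2.
Coefficients of the second fundamental form: L = 0, M = 0, N = 6*sqrt(37)*u^2/(37*Abs(u)).
Assemble K = (LN − M²)/(EG − F²) = 0. At (u, v) = (2, 3*pi/5): K = 0.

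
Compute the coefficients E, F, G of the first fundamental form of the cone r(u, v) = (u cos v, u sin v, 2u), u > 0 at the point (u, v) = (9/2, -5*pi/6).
E = 5;  F = 0;  G = 81/4

Partials: r_u = (cos(v), sin(v), 2), r_v = (-u*sin(v), u*cos(v), 0). As functions of (u, v):
  E = r_u · r_u = 5,
  F = r_u · r_v = 0,
  G = r_v · r_v = u^2.
Evaluating at (u, v) = (9/2, -5*pi/6): E = 5, F = 0, G = 81/4.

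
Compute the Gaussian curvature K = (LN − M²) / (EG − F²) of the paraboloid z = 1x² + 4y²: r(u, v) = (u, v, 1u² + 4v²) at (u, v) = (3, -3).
K = 16/375769

Coefficients of the first fundamental form: E = 4*u^2 + 1, F = 16*u*v, G = 64*v^2 + 1.
Coefficients of the second fundamental form: L = 2/sqrt(4*u^2 + 64*v^2 + 1), M = 0, N = 8/sqrt(4*u^2 + 64*v^2 + 1).
Assemble K = (LN − M²)/(EG − F²) = 16/(16*u^4 + 512*u^2*v^2 + 8*u^2 + 4096*v^4 + 128*v^2 + 1). At (u, v) = (3, -3): K = 16/375769.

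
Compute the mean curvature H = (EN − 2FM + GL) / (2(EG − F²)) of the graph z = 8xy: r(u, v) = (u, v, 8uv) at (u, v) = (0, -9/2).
H = 0

With E = 64*v^2 + 1, F = 64*u*v, G = 64*u^2 + 1, L = 0, M = 8/sqrt(64*u^2 + 64*v^2 + 1), N = 0, assemble
  H = (EN − 2FM + GL) / (2(EG − F²)) = -512*u*v/(64*u^2 + 64*v^2 + 1)^(3/2).
At (u, v) = (0, -9/2): H = 0.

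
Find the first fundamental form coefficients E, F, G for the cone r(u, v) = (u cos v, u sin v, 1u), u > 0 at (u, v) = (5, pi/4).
E = 2;  F = 0;  G = 25

Partials: r_u = (cos(v), sin(v), 1), r_v = (-u*sin(v), u*cos(v), 0). As functions of (u, v):
  E = r_u · r_u = 2,
  F = r_u · r_v = 0,
  G = r_v · r_v = u^2.
Evaluating at (u, v) = (5, pi/4): E = 2, F = 0, G = 25.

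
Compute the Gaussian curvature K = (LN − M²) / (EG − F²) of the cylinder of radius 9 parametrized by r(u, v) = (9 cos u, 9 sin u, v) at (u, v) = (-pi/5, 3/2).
K = 0

Coefficients of the first fundamental form: E = 81, F = 0, G = 1.
Coefficients of the second fundamental form: L = -9, M = 0, N = 0.
Assemble K = (LN − M²)/(EG − F²) = 0. At (u, v) = (-pi/5, 3/2): K = 0.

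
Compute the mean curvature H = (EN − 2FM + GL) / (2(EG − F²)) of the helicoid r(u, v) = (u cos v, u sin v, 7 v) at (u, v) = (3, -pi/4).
H = 0

With E = 1, F = 0, G = u^2 + 49, L = 0, M = -7/sqrt(u^2 + 49), N = 0, assemble
  H = (EN − 2FM + GL) / (2(EG − F²)) = 0.
At (u, v) = (3, -pi/4): H = 0.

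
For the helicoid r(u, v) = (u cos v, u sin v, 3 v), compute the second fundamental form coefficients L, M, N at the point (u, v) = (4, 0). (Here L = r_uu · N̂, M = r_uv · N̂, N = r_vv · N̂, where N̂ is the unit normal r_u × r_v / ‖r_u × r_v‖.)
L = 0;  M = -3/5;  N = 0

Compute the unit normal N̂(u, v) = (3*sin(v)/sqrt(u^2 + 9), -3*cos(v)/sqrt(u^2 + 9), u/sqrt(u^2 + 9)), and the second partials r_uu, r_uv, r_vv. Take dot products:
  L(u, v) = r_uu · N̂ = 0,
  M(u, v) = r_uv · N̂ = -3/sqrt(u^2 + 9),
  N(u, v) = r_vv · N̂ = 0.
Evaluating at (u, v) = (4, 0):
  L = 0, M = -3/5, N = 0.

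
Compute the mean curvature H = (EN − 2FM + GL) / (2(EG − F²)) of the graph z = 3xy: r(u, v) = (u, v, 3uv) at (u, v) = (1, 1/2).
H = -108/343

With E = 9*v^2 + 1, F = 9*u*v, G = 9*u^2 + 1, L = 0, M = 3/sqrt(9*u^2 + 9*v^2 + 1), N = 0, assemble
  H = (EN − 2FM + GL) / (2(EG − F²)) = -27*u*v/(9*u^2 + 9*v^2 + 1)^(3/2).
At (u, v) = (1, 1/2): H = -108/343.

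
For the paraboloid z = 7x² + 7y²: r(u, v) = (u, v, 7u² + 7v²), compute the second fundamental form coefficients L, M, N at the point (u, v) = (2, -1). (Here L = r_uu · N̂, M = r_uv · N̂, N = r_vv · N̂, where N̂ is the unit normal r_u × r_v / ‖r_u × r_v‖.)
L = 14*sqrt(109)/327;  M = 0;  N = 14*sqrt(109)/327

Compute the unit normal N̂(u, v) = (-14*u/sqrt(196*u^2 + 196*v^2 + 1), -14*v/sqrt(196*u^2 + 196*v^2 + 1), 1/sqrt(196*u^2 + 196*v^2 + 1)), and the second partials r_uu, r_uv, r_vv. Take dot products:
  L(u, v) = r_uu · N̂ = 14/sqrt(196*u^2 + 196*v^2 + 1),
  M(u, v) = r_uv · N̂ = 0,
  N(u, v) = r_vv · N̂ = 14/sqrt(196*u^2 + 196*v^2 + 1).
Evaluating at (u, v) = (2, -1):
  L = 14*sqrt(109)/327, M = 0, N = 14*sqrt(109)/327.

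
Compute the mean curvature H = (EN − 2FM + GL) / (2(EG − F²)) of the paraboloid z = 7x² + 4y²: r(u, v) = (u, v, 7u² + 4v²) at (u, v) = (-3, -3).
H = 11099*sqrt(2341)/5480281

With E = 196*u^2 + 1, F = 112*u*v, G = 64*v^2 + 1, L = 14/sqrt(196*u^2 + 64*v^2 + 1), M = 0, N = 8/sqrt(196*u^2 + 64*v^2 + 1), assemble
  H = (EN − 2FM + GL) / (2(EG − F²)) = (784*u^2 + 448*v^2 + 11)/(196*u^2 + 64*v^2 + 1)^(3/2).
At (u, v) = (-3, -3): H = 11099*sqrt(2341)/5480281.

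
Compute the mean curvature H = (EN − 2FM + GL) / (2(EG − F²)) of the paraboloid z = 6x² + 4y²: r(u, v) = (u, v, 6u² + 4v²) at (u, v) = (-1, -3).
H = 4042*sqrt(721)/519841

With E = 144*u^2 + 1, F = 96*u*v, G = 64*v^2 + 1, L = 12/sqrt(144*u^2 + 64*v^2 + 1), M = 0, N = 8/sqrt(144*u^2 + 64*v^2 + 1), assemble
  H = (EN − 2FM + GL) / (2(EG − F²)) = 2*(288*u^2 + 192*v^2 + 5)/(144*u^2 + 64*v^2 + 1)^(3/2).
At (u, v) = (-1, -3): H = 4042*sqrt(721)/519841.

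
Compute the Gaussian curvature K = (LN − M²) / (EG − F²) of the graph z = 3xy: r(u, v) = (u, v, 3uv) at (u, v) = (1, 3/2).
K = -144/14641

Coefficients of the first fundamental form: E = 9*v^2 + 1, F = 9*u*v, G = 9*u^2 + 1.
Coefficients of the second fundamental form: L = 0, M = 3/sqrt(9*u^2 + 9*v^2 + 1), N = 0.
Assemble K = (LN − M²)/(EG − F²) = -9/(81*u^4 + 162*u^2*v^2 + 18*u^2 + 81*v^4 + 18*v^2 + 1). At (u, v) = (1, 3/2): K = -144/14641.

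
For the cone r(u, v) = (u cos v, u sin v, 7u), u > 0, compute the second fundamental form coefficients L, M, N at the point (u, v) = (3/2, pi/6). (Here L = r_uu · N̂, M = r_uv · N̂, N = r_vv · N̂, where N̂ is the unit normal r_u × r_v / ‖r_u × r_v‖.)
L = 0;  M = 0;  N = 21*sqrt(2)/20

Compute the unit normal N̂(u, v) = (-7*sqrt(2)*u*cos(v)/(10*Abs(u)), -7*sqrt(2)*u*sin(v)/(10*Abs(u)), sqrt(2)*u/(10*Abs(u))), and the second partials r_uu, r_uv, r_vv. Take dot products:
  L(u, v) = r_uu · N̂ = 0,
  M(u, v) = r_uv · N̂ = 0,
  N(u, v) = r_vv · N̂ = 7*sqrt(2)*u^2/(10*Abs(u)).
Evaluating at (u, v) = (3/2, pi/6):
  L = 0, M = 0, N = 21*sqrt(2)/20.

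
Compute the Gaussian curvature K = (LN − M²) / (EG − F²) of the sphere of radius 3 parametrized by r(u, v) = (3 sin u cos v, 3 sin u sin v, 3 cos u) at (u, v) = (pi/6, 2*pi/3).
K = 1/9

Coefficients of the first fundamental form: E = 9, F = 0, G = 9*sin(u)^2.
Coefficients of the second fundamental form: L = -3*sin(u)/Abs(sin(u)), M = 0, N = -3*sin(u)^3/Abs(sin(u)).
Assemble K = (LN − M²)/(EG − F²) = 1/9. At (u, v) = (pi/6, 2*pi/3): K = 1/9.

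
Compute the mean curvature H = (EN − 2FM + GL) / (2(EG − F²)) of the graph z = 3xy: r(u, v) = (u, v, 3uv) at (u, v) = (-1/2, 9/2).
H = 243*sqrt(742)/275282

With E = 9*v^2 + 1, F = 9*u*v, G = 9*u^2 + 1, L = 0, M = 3/sqrt(9*u^2 + 9*v^2 + 1), N = 0, assemble
  H = (EN − 2FM + GL) / (2(EG − F²)) = -27*u*v/(9*u^2 + 9*v^2 + 1)^(3/2).
At (u, v) = (-1/2, 9/2): H = 243*sqrt(742)/275282.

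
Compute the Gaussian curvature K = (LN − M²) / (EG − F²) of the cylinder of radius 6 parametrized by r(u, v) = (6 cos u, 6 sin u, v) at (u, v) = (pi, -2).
K = 0

Coefficients of the first fundamental form: E = 36, F = 0, G = 1.
Coefficients of the second fundamental form: L = -6, M = 0, N = 0.
Assemble K = (LN − M²)/(EG − F²) = 0. At (u, v) = (pi, -2): K = 0.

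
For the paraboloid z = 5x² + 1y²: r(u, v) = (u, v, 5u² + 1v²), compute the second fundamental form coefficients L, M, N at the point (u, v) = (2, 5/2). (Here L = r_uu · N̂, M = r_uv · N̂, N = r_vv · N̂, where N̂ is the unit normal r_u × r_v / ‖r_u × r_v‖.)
L = 5*sqrt(426)/213;  M = 0;  N = sqrt(426)/213

Compute the unit normal N̂(u, v) = (-10*u/sqrt(100*u^2 + 4*v^2 + 1), -2*v/sqrt(100*u^2 + 4*v^2 + 1), 1/sqrt(100*u^2 + 4*v^2 + 1)), and the second partials r_uu, r_uv, r_vv. Take dot products:
  L(u, v) = r_uu · N̂ = 10/sqrt(100*u^2 + 4*v^2 + 1),
  M(u, v) = r_uv · N̂ = 0,
  N(u, v) = r_vv · N̂ = 2/sqrt(100*u^2 + 4*v^2 + 1).
Evaluating at (u, v) = (2, 5/2):
  L = 5*sqrt(426)/213, M = 0, N = sqrt(426)/213.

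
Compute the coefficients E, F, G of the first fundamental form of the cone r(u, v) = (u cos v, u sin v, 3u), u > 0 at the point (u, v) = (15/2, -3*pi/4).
E = 10;  F = 0;  G = 225/4

Partials: r_u = (cos(v), sin(v), 3), r_v = (-u*sin(v), u*cos(v), 0). As functions of (u, v):
  E = r_u · r_u = 10,
  F = r_u · r_v = 0,
  G = r_v · r_v = u^2.
Evaluating at (u, v) = (15/2, -3*pi/4): E = 10, F = 0, G = 225/4.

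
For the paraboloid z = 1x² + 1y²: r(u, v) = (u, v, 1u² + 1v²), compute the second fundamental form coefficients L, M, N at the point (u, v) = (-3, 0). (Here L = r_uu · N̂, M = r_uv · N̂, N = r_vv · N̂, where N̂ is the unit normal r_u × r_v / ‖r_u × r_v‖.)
L = 2*sqrt(37)/37;  M = 0;  N = 2*sqrt(37)/37

Compute the unit normal N̂(u, v) = (-2*u/sqrt(4*u^2 + 4*v^2 + 1), -2*v/sqrt(4*u^2 + 4*v^2 + 1), 1/sqrt(4*u^2 + 4*v^2 + 1)), and the second partials r_uu, r_uv, r_vv. Take dot products:
  L(u, v) = r_uu · N̂ = 2/sqrt(4*u^2 + 4*v^2 + 1),
  M(u, v) = r_uv · N̂ = 0,
  N(u, v) = r_vv · N̂ = 2/sqrt(4*u^2 + 4*v^2 + 1).
Evaluating at (u, v) = (-3, 0):
  L = 2*sqrt(37)/37, M = 0, N = 2*sqrt(37)/37.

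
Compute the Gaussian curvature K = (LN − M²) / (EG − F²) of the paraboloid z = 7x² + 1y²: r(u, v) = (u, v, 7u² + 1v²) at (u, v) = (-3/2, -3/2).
K = 28/203401

Coefficients of the first fundamental form: E = 196*u^2 + 1, F = 28*u*v, G = 4*v^2 + 1.
Coefficients of the second fundamental form: L = 14/sqrt(196*u^2 + 4*v^2 + 1), M = 0, N = 2/sqrt(196*u^2 + 4*v^2 + 1).
Assemble K = (LN − M²)/(EG − F²) = 28/(38416*u^4 + 1568*u^2*v^2 + 392*u^2 + 16*v^4 + 8*v^2 + 1). At (u, v) = (-3/2, -3/2): K = 28/203401.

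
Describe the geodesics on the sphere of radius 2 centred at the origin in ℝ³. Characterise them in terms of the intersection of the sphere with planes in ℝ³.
Geodesics on the sphere of radius 2 are great circles — circles of radius 2 obtained as the intersection of the sphere with planes through the origin (the centre of the sphere).

A curve α(t) of nonzero constant speed on the sphere of radius 2 is a geodesic iff its acceleration α̈ is everywhere normal to the surface, i.e. parallel to the radial vector α(t). Then d/dt(α × α̇) = α̇ × α̇ + α × α̈ = 0, so α × α̇ is a constant vector n ≠ 0 and α(t) · n = 0 for all t: α lies in the plane through the origin with normal n. The intersection of that plane with the sphere is a circle of radius 2 (a great circle). Conversely, a great circle traversed at constant speed has centripetal acceleration pointing at the origin, hence normal to the sphere, so every great circle is a geodesic.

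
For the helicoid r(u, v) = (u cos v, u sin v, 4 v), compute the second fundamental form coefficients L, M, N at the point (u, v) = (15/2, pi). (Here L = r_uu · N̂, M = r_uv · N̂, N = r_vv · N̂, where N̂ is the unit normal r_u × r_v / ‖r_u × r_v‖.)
L = 0;  M = -8/17;  N = 0

Compute the unit normal N̂(u, v) = (4*sin(v)/sqrt(u^2 + 16), -4*cos(v)/sqrt(u^2 + 16), u/sqrt(u^2 + 16)), and the second partials r_uu, r_uv, r_vv. Take dot products:
  L(u, v) = r_uu · N̂ = 0,
  M(u, v) = r_uv · N̂ = -4/sqrt(u^2 + 16),
  N(u, v) = r_vv · N̂ = 0.
Evaluating at (u, v) = (15/2, pi):
  L = 0, M = -8/17, N = 0.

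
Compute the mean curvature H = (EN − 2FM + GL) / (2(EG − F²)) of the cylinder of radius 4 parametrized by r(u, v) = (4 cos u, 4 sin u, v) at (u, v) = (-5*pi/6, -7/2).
H = -1/8

With E = 16, F = 0, G = 1, L = -4, M = 0, N = 0, assemble
  H = (EN − 2FM + GL) / (2(EG − F²)) = -1/8.
At (u, v) = (-5*pi/6, -7/2): H = -1/8.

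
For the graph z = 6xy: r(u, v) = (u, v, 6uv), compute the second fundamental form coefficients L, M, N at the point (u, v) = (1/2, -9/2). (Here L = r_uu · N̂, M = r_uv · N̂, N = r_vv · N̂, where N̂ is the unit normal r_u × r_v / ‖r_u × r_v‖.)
L = 0;  M = 6*sqrt(739)/739;  N = 0

Compute the unit normal N̂(u, v) = (-6*v/sqrt(36*u^2 + 36*v^2 + 1), -6*u/sqrt(36*u^2 + 36*v^2 + 1), 1/sqrt(36*u^2 + 36*v^2 + 1)), and the second partials r_uu, r_uv, r_vv. Take dot products:
  L(u, v) = r_uu · N̂ = 0,
  M(u, v) = r_uv · N̂ = 6/sqrt(36*u^2 + 36*v^2 + 1),
  N(u, v) = r_vv · N̂ = 0.
Evaluating at (u, v) = (1/2, -9/2):
  L = 0, M = 6*sqrt(739)/739, N = 0.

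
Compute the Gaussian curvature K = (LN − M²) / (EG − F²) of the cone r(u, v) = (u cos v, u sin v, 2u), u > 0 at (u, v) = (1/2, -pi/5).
K = 0

Coefficients of the first fundamental form: E = 5, F = 0, G = u^2.
Coefficients of the second fundamental form: L = 0, M = 0, N = 2*sqrt(5)*u^2/(5*Abs(u)).
Assemble K = (LN − M²)/(EG − F²) = 0. At (u, v) = (1/2, -pi/5): K = 0.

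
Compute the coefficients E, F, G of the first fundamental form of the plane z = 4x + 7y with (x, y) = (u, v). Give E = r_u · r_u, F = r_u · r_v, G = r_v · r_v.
E = 17;  F = 28;  G = 50

Compute partials: r_u = (1, 0, 4), r_v = (0, 1, 7). Then
  E = r_u · r_u = 17,
  F = r_u · r_v = 28,
  G = r_v · r_v = 50.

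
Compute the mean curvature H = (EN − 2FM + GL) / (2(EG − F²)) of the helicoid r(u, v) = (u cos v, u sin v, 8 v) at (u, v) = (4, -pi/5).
H = 0

With E = 1, F = 0, G = u^2 + 64, L = 0, M = -8/sqrt(u^2 + 64), N = 0, assemble
  H = (EN − 2FM + GL) / (2(EG − F²)) = 0.
At (u, v) = (4, -pi/5): H = 0.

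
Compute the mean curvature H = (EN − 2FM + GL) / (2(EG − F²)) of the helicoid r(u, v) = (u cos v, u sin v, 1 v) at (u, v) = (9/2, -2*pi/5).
H = 0

With E = 1, F = 0, G = u^2 + 1, L = 0, M = -1/sqrt(u^2 + 1), N = 0, assemble
  H = (EN − 2FM + GL) / (2(EG − F²)) = 0.
At (u, v) = (9/2, -2*pi/5): H = 0.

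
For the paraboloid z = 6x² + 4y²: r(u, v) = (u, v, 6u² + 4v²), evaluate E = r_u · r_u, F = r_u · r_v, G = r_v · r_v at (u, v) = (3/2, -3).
E = 325;  F = -432;  G = 577

Partials: r_u = (1, 0, 12*u), r_v = (0, 1, 8*v). As functions of (u, v):
  E = r_u · r_u = 144*u^2 + 1,
  F = r_u · r_v = 96*u*v,
  G = r_v · r_v = 64*v^2 + 1.
Evaluating at (u, v) = (3/2, -3): E = 325, F = -432, G = 577.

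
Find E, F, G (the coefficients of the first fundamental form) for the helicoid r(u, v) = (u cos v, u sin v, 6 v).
E = 1;  F = 0;  G = u^2 + 36

Compute partials: r_u = (cos(v), sin(v), 0), r_v = (-u*sin(v), u*cos(v), 6). Then
  E = r_u · r_u = 1,
  F = r_u · r_v = 0,
  G = r_v · r_v = u^2 + 36.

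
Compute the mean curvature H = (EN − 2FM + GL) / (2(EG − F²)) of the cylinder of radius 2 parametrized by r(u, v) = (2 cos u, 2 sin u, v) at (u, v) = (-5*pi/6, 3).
H = -1/4

With E = 4, F = 0, G = 1, L = -2, M = 0, N = 0, assemble
  H = (EN − 2FM + GL) / (2(EG − F²)) = -1/4.
At (u, v) = (-5*pi/6, 3): H = -1/4.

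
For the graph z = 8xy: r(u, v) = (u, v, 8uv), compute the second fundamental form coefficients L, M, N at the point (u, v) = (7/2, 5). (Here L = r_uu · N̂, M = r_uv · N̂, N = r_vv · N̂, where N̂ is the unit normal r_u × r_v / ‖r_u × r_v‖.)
L = 0;  M = 8*sqrt(265)/795;  N = 0

Compute the unit normal N̂(u, v) = (-8*v/sqrt(64*u^2 + 64*v^2 + 1), -8*u/sqrt(64*u^2 + 64*v^2 + 1), 1/sqrt(64*u^2 + 64*v^2 + 1)), and the second partials r_uu, r_uv, r_vv. Take dot products:
  L(u, v) = r_uu · N̂ = 0,
  M(u, v) = r_uv · N̂ = 8/sqrt(64*u^2 + 64*v^2 + 1),
  N(u, v) = r_vv · N̂ = 0.
Evaluating at (u, v) = (7/2, 5):
  L = 0, M = 8*sqrt(265)/795, N = 0.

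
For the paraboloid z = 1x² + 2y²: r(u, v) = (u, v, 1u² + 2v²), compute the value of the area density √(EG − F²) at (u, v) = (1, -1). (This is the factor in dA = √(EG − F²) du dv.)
√(EG − F²)|_{(1, -1)} = sqrt(21)

E = 4*u^2 + 1, F = 8*u*v, G = 16*v^2 + 1, so EG − F² = 4*u^2 + 16*v^2 + 1. Taking the positive square root: √(EG − F²) = sqrt(4*u^2 + 16*v^2 + 1). At (u, v) = (1, -1): sqrt(21).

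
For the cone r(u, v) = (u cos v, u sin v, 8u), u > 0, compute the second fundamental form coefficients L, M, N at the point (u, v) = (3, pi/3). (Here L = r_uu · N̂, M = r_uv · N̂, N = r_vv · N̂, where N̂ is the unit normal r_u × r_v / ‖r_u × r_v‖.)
L = 0;  M = 0;  N = 24*sqrt(65)/65

Compute the unit normal N̂(u, v) = (-8*sqrt(65)*u*cos(v)/(65*Abs(u)), -8*sqrt(65)*u*sin(v)/(65*Abs(u)), sqrt(65)*u/(65*Abs(u))), and the second partials r_uu, r_uv, r_vv. Take dot products:
  L(u, v) = r_uu · N̂ = 0,
  M(u, v) = r_uv · N̂ = 0,
  N(u, v) = r_vv · N̂ = 8*sqrt(65)*u^2/(65*Abs(u)).
Evaluating at (u, v) = (3, pi/3):
  L = 0, M = 0, N = 24*sqrt(65)/65.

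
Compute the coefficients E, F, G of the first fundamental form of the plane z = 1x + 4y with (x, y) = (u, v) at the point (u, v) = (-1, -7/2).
E = 2;  F = 4;  G = 17

Partials: r_u = (1, 0, 1), r_v = (0, 1, 4). As functions of (u, v):
  E = r_u · r_u = 2,
  F = r_u · r_v = 4,
  G = r_v · r_v = 17.
Evaluating at (u, v) = (-1, -7/2): E = 2, F = 4, G = 17.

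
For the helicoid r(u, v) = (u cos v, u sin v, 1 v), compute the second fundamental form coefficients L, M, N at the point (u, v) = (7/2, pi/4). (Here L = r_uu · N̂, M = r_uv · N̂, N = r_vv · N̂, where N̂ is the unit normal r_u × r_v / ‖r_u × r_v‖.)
L = 0;  M = -2*sqrt(53)/53;  N = 0

Compute the unit normal N̂(u, v) = (sin(v)/sqrt(u^2 + 1), -cos(v)/sqrt(u^2 + 1), u/sqrt(u^2 + 1)), and the second partials r_uu, r_uv, r_vv. Take dot products:
  L(u, v) = r_uu · N̂ = 0,
  M(u, v) = r_uv · N̂ = -1/sqrt(u^2 + 1),
  N(u, v) = r_vv · N̂ = 0.
Evaluating at (u, v) = (7/2, pi/4):
  L = 0, M = -2*sqrt(53)/53, N = 0.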